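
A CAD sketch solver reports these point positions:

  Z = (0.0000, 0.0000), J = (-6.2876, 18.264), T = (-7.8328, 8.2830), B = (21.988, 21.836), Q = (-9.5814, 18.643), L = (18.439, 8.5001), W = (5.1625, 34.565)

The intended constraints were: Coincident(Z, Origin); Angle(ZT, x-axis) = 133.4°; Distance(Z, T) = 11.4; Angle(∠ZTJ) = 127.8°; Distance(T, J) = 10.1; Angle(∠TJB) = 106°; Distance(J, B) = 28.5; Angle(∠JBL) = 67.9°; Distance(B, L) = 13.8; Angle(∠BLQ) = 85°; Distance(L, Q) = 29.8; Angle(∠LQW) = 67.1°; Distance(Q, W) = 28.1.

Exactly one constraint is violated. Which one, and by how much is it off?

Distance(Q, W) = 28.1 — off by 6.40.

Z = (0.00, 0.00) ✓; ZT at 133.4° ✓; |ZT| = 11.40 ✓; ∠ZTJ = 127.8° ✓; |TJ| = 10.10 ✓; ∠TJB = 106.0° ✓; |JB| = 28.50 ✓; ∠JBL = 67.90° ✓; |BL| = 13.80 ✓; ∠BLQ = 85.00° ✓; |LQ| = 29.80 ✓; ∠LQW = 67.10° ✓; |QW| = 21.70 ✗.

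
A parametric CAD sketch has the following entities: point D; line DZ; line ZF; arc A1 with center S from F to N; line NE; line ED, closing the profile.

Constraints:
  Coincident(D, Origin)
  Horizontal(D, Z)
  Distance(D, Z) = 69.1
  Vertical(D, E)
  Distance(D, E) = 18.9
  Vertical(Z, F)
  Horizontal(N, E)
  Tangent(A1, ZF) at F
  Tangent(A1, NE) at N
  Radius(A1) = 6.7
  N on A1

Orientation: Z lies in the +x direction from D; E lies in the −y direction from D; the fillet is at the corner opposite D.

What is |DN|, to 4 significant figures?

65.20

D is at the origin; DZ is horizontal with |DZ| = 69.1 and Z on the +x side, so Z = (69.10, 0.000). D and E share the same x with |DE| = 18.9 and E on the −y side, so E = (0.000, -18.90). The virtual corner opposite D is at (69.10, -18.90). A1 meets ZF tangentially, so SF is at right angles to ZF and since A1 is tangent to NE there, SN ⟂ NE, with radius 6.7, so the center S sits 6.7 in from both sides at S = (62.40, -12.20). That places the tangent points at F = (69.10, -12.20) on ZF and N = (62.40, -18.90) on NE. Then |DN| = |N − D| = 65.20.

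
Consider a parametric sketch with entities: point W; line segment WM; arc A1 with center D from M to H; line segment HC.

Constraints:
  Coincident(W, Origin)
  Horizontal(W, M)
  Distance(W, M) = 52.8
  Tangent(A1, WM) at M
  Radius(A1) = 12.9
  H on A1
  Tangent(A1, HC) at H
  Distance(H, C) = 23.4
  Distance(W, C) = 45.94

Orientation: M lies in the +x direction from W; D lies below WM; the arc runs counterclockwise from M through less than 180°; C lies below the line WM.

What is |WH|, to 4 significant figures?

41.49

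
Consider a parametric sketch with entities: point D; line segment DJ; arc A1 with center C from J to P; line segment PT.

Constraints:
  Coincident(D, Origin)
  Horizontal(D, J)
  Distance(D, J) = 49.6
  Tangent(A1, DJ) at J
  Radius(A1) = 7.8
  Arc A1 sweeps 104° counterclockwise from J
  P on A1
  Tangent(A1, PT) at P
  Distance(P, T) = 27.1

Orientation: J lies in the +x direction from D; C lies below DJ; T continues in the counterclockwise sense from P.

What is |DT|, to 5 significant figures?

60.461

On A1, J sits at bearing 90° from C; a 104° counterclockwise sweep puts P at bearing 194°, so P = C + 7.8·(cos 194°, sin 194°) = (42.032, -9.6870). The tangent condition forces CP to be normal to PT, so PT runs along (−sin 194°, cos 194°); with |PT| = 27.1, T = (48.588, -35.982). Then |DT| = |T − D| = 60.461.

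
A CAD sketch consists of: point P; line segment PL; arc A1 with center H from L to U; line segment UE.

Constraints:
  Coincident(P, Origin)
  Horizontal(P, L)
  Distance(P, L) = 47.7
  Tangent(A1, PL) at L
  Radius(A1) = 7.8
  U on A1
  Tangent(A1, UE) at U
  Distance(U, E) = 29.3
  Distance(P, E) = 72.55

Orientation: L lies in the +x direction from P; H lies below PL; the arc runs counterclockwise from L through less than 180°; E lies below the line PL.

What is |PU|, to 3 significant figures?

44.7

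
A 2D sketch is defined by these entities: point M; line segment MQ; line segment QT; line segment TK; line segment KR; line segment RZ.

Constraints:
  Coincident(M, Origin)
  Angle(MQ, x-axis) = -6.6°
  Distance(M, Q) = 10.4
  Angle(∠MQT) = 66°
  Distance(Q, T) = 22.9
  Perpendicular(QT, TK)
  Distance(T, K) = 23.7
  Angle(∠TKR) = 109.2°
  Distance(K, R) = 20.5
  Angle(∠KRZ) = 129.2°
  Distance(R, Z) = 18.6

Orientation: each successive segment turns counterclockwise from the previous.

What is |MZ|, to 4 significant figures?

19.97

M is at the origin; MQ runs at -6.6° with length 10.4, so Q = (10.33, -1.195). ∠MQT = 66.0° gives QT at 107.4° from the x-axis; with |QT| = 22.9, T = (3.483, 20.66). QT is perpendicular to TK, so TK runs at -162.6°; with |TK| = 23.7, K = (-19.13, 13.57). ∠TKR = 109.2° gives KR at -91.80° from the x-axis; with |KR| = 20.5, R = (-19.78, -6.920). ∠KRZ = 129.2° gives RZ at -41.00° from the x-axis; with |RZ| = 18.6, Z = (-5.739, -19.12). Then |MZ| = |Z − M| = 19.97.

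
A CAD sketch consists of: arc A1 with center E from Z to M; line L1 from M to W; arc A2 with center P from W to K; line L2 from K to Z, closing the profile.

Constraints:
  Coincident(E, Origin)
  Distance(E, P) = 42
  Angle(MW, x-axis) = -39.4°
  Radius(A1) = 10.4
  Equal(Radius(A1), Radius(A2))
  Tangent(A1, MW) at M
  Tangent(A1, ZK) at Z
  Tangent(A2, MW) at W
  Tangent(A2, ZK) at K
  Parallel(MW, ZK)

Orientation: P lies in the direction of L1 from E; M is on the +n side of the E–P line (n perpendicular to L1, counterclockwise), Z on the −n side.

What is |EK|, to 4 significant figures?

43.27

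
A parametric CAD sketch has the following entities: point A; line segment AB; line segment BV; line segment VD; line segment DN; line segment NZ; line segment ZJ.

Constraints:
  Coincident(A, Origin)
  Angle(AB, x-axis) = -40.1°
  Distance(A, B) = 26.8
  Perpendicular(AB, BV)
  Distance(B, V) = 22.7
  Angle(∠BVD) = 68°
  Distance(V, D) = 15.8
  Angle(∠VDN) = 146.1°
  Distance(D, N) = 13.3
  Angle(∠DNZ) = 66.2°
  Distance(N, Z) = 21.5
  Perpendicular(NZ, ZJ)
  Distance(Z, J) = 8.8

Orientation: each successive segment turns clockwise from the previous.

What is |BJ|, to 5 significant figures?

10.600

A is at the origin; AB runs at -40.1° with length 26.8, so B = (20.500, -17.263). AB ⟂ BV, so BV runs at -130.10°; with |BV| = 22.7, V = (5.8783, -34.626). ∠BVD = 68.0° gives VD at 117.90° from the x-axis; with |VD| = 15.8, D = (-1.5150, -20.663). ∠VDN = 146.1° gives DN at 84.000° from the x-axis; with |DN| = 13.3, N = (-0.12478, -7.4356). ∠DNZ = 66.2° gives NZ at -29.800° from the x-axis; with |NZ| = 21.5, Z = (18.532, -18.121). NZ is perpendicular to ZJ, so ZJ runs at -119.80°; with |ZJ| = 8.8, J = (14.159, -25.757). Then |BJ| = |J − B| = 10.600.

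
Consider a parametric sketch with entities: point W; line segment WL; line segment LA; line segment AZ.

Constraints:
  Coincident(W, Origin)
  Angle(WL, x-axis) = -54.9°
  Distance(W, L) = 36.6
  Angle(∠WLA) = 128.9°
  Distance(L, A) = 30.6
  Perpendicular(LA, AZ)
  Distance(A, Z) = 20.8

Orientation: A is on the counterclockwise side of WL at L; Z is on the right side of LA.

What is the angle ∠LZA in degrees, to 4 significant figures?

55.79°

W is at the origin; WL runs at -54.9° with length 36.6, so L = 36.6·(cos -54.9°, sin -54.9°) = (21.05, -29.94). ∠WLA = 128.9°, so LA runs at -54.9° + (180° − 128.9°) = -3.800° from the x-axis; with |LA| = 30.6, A = L + 30.6·(cos -3.800°, sin -3.800°) = (51.58, -31.97). LA is perpendicular to AZ; with |AZ| = 20.8 on the right of LA, Z = A + 20.8·(-0.06627, -0.9978) = (50.20, -52.73). Then cos ∠LZA = ZL·ZA / (|ZL||ZA|), giving 55.79°.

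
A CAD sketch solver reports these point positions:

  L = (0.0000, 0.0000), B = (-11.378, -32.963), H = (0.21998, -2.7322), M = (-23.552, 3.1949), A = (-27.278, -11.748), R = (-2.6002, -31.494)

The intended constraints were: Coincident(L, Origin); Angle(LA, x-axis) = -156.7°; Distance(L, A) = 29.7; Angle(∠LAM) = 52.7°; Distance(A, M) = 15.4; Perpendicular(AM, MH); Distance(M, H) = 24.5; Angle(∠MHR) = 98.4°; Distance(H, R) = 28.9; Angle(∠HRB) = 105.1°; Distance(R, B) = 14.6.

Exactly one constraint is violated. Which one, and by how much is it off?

Distance(R, B) = 14.6 — off by 5.70.

L = (0.00, 0.00) ✓; LA at -156.7° ✓; |LA| = 29.70 ✓; ∠LAM = 52.70° ✓; |AM| = 15.40 ✓; ∠(AM, MH) = 90.00° ✓; |MH| = 24.50 ✓; ∠MHR = 98.40° ✓; |HR| = 28.90 ✓; ∠HRB = 105.1° ✓; |RB| = 8.900 ✗.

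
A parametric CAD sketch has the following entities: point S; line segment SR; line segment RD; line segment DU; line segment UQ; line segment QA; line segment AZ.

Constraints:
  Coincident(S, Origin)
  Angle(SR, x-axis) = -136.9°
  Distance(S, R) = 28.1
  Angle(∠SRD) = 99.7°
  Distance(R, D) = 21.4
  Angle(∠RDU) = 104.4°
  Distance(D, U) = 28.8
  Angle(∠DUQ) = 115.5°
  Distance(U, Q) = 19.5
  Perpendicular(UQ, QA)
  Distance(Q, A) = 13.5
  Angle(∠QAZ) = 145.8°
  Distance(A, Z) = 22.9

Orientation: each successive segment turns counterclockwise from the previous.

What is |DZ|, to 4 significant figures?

20.09

S is at the origin; SR runs at -136.9° with length 28.1, so R = (-20.52, -19.20). ∠SRD = 99.7° gives RD at -56.60° from the x-axis; with |RD| = 21.4, D = (-8.737, -37.07). ∠RDU = 104.4° gives DU at 19.00° from the x-axis; with |DU| = 28.8, U = (18.49, -27.69). ∠DUQ = 115.5° gives UQ at 83.50° from the x-axis; with |UQ| = 19.5, Q = (20.70, -8.315). The perpendicularity gives QA at right angles to UQ, so QA runs at 173.5°; with |QA| = 13.5, A = (7.288, -6.786). ∠QAZ = 145.8° gives AZ at -152.3° from the x-axis; with |AZ| = 22.9, Z = (-12.99, -17.43). Then |DZ| = |Z − D| = 20.09.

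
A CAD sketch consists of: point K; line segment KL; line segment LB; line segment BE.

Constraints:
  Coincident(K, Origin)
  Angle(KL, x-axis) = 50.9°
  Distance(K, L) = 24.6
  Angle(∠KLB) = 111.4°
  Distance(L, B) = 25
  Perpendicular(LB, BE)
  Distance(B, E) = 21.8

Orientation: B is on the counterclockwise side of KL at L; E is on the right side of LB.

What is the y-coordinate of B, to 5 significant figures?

40.850

K is at the origin; KL runs at 50.9° with length 24.6, so L = 24.6·(cos 50.9°, sin 50.9°) = (15.515, 19.091). ∠KLB = 111.4°, so LB runs at 50.9° + (180° − 111.4°) = 119.50° from the x-axis; with |LB| = 25.0, B = L + 25.0·(cos 119.50°, sin 119.50°) = (3.2040, 40.850). So B.y = 40.850.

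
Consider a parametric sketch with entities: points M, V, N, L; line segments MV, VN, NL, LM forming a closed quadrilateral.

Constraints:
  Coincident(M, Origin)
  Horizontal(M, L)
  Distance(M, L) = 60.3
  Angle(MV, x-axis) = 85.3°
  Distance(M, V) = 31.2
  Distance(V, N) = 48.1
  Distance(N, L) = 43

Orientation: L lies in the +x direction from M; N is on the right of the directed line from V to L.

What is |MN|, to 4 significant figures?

24.02

Checks: |VN| = 48.10 ✓; |NL| = 43.00 ✓.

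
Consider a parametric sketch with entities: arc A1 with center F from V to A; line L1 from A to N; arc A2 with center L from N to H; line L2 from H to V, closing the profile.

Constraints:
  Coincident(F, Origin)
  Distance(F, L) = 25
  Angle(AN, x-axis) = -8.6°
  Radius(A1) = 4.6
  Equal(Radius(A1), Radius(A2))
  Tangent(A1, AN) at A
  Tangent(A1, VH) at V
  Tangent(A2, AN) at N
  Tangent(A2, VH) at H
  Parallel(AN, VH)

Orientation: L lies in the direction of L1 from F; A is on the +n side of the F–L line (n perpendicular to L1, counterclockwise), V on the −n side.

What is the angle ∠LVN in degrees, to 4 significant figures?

9.778°

The slot axis is L1's direction at -8.6°, so u = (cos -8.6°, sin -8.6°) = (0.9888, -0.1495) and n = (−sin -8.6°, cos -8.6°) = (0.1495, 0.9888). F is at the origin and L lies 25.0 along u from F, so L = 25.0·u = (24.72, -3.738). Tangency of A1 to both parallel lines with radius 4.6 puts A and V at F ± 4.6·n: A = (0.6879, 4.548), V = (-0.6879, -4.548). Equal radii place N and H the same way about L: N = L + 4.6·n = (25.41, 0.8099), H = L − 4.6·n = (24.03, -8.287). Then cos ∠LVN = VL·VN / (|VL||VN|), giving 9.778°.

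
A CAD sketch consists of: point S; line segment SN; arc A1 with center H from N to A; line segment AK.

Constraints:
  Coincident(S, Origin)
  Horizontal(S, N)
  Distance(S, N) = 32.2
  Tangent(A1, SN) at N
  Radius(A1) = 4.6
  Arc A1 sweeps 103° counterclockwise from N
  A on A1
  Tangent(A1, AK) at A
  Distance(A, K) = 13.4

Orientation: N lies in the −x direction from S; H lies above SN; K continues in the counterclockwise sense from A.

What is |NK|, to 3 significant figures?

18.7

S is at the origin; SN is horizontal with |SN| = 32.2 and N on the −x side, so N = (-32.2, 0.00). The tangent condition forces HN to be normal to SN, so H = N + (0, 4.6) = (-32.2, 4.60). On A1, N sits at bearing -90° from H; a 103° counterclockwise sweep puts A at bearing 13°, so A = H + 4.6·(cos 13°, sin 13°) = (-27.7, 5.63). The tangent condition forces HA to be normal to AK, so AK runs along (−sin 13°, cos 13°); with |AK| = 13.4, K = (-30.7, 18.7). Then |NK| = |K − N| = 18.7.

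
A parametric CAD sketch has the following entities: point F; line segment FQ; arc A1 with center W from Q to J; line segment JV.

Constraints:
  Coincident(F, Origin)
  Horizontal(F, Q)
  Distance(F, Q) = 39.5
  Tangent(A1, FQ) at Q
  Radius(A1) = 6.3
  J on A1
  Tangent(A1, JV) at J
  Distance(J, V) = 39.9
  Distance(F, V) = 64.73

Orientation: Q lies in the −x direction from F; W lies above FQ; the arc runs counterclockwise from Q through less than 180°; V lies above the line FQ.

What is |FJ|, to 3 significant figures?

34.5

Checks: |WJ| = 6.300 ✓; ∠(WJ, JV) = 90.00° ✓; |JV| = 39.90 ✓; |FV| = 64.73 ✓.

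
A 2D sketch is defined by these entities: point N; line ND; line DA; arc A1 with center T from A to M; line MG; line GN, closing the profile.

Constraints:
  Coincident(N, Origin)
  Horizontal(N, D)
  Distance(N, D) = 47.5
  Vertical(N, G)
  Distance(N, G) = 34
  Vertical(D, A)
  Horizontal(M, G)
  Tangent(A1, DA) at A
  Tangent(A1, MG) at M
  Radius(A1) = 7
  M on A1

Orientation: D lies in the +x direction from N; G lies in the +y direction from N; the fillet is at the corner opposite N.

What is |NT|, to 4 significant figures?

48.67

N is at the origin; ND is horizontal with |ND| = 47.5 and D on the +x side, so D = (47.50, 0.000). NG is vertical with |NG| = 34.0 and G on the +y side, so G = (0.000, 34.00). The virtual corner opposite N is at (47.50, 34.00). Tangency of A1 to DA means the radius TA is perpendicular to DA and since A1 is tangent to MG there, TM ⟂ MG, with radius 7.0, so the center T sits 7.0 in from both sides at T = (40.50, 27.00). Then |NT| = |T − N| = 48.67.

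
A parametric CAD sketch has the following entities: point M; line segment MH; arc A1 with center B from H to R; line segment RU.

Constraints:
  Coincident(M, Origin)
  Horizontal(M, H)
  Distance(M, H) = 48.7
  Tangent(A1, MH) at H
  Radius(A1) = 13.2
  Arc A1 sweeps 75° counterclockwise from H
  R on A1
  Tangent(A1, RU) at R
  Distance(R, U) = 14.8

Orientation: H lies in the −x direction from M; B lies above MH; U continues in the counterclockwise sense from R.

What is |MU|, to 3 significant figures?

40.1

M is at the origin; M and H share the same y with |MH| = 48.7 and H on the −x side, so H = (-48.7, 0.00). A1 meets MH tangentially, so BH is at right angles to MH, so B = H + (0, 13.2) = (-48.7, 13.2). On A1, H sits at bearing -90° from B; a 75° counterclockwise sweep puts R at bearing -15°, so R = B + 13.2·(cos -15°, sin -15°) = (-35.9, 9.78). Tangency of A1 to RU means the radius BR is perpendicular to RU, so RU runs along (−sin -15°, cos -15°); with |RU| = 14.8, U = (-32.1, 24.1). Then |MU| = |U − M| = 40.1.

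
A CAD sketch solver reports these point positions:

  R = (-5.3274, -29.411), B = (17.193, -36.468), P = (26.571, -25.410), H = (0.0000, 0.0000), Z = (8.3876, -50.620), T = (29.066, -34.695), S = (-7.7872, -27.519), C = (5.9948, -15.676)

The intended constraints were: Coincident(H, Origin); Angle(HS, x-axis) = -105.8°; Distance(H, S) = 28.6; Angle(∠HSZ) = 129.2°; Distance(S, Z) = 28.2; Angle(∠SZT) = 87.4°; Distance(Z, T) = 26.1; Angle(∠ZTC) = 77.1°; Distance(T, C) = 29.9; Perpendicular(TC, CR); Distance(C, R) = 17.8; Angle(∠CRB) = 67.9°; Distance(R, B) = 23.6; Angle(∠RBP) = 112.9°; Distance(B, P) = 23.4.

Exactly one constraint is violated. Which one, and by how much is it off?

Distance(B, P) = 23.4 — off by 8.90.

H = (0.00, 0.00) ✓; HS at -105.8° ✓; |HS| = 28.60 ✓; ∠HSZ = 129.2° ✓; |SZ| = 28.20 ✓; ∠SZT = 87.40° ✓; |ZT| = 26.10 ✓; ∠ZTC = 77.10° ✓; |TC| = 29.90 ✓; ∠(TC, CR) = 90.00° ✓; |CR| = 17.80 ✓; ∠CRB = 67.90° ✓; |RB| = 23.60 ✓; ∠RBP = 112.9° ✓; |BP| = 14.50 ✗.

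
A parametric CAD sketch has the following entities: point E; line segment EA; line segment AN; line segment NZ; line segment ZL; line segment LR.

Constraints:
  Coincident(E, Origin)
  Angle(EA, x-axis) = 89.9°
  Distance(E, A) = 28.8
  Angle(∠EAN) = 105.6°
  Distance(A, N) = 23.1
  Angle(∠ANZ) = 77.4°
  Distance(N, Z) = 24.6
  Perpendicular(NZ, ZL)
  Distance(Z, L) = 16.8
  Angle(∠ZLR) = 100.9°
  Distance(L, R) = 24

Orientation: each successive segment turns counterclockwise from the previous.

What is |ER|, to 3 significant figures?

32.9

The perpendicularity gives ZL at right angles to NZ, so ZL runs at -3.10°; with |ZL| = 16.8, L = (-6.74, 9.58). ∠ZLR = 100.9° gives LR at 76.0° from the x-axis; with |LR| = 24.0, R = (-0.937, 32.9). Then |ER| = |R − E| = 32.9.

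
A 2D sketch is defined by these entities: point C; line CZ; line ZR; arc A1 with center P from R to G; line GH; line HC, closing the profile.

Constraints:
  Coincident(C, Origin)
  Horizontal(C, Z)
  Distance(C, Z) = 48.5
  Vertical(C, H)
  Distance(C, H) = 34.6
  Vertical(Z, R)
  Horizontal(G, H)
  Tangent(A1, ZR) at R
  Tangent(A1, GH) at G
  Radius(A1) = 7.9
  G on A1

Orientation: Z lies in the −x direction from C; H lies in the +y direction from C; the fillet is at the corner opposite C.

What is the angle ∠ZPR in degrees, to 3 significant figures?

73.5°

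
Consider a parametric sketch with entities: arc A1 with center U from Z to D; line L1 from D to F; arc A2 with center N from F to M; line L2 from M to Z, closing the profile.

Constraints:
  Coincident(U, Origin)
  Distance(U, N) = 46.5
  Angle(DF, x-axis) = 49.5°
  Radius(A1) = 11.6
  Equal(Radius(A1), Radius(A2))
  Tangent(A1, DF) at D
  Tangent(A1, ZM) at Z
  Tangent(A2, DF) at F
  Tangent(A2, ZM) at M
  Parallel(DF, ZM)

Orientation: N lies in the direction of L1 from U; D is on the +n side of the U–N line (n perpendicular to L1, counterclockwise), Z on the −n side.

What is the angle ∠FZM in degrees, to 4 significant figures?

26.52°

Tangency of A1 to both parallel lines with radius 11.6 puts D and Z at U ± 11.6·n: D = (-8.821, 7.534), Z = (8.821, -7.534). Equal radii place F and M the same way about N: F = N + 11.6·n = (21.38, 42.89), M = N − 11.6·n = (39.02, 27.83). Then cos ∠FZM = ZF·ZM / (|ZF||ZM|), giving 26.52°.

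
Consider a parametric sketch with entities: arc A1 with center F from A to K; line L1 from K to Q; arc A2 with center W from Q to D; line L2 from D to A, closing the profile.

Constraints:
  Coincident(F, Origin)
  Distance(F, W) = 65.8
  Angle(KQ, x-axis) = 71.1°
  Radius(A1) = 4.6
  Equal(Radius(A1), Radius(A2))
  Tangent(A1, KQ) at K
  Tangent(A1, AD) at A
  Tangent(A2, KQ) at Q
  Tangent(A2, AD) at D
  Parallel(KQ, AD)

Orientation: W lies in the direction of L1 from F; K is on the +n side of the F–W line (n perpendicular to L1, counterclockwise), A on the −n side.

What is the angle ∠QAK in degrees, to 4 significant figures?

82.04°

The slot axis is L1's direction at 71.1°, so u = (cos 71.1°, sin 71.1°) = (0.3239, 0.9461) and n = (−sin 71.1°, cos 71.1°) = (-0.9461, 0.3239). F is at the origin and W lies 65.8 along u from F, so W = 65.8·u = (21.31, 62.25). Tangency of A1 to both parallel lines with radius 4.6 puts K and A at F ± 4.6·n: K = (-4.352, 1.490), A = (4.352, -1.490). Equal radii place Q and D the same way about W: Q = W + 4.6·n = (16.96, 63.74), D = W − 4.6·n = (25.67, 60.76). Then cos ∠QAK = AQ·AK / (|AQ||AK|), giving 82.04°.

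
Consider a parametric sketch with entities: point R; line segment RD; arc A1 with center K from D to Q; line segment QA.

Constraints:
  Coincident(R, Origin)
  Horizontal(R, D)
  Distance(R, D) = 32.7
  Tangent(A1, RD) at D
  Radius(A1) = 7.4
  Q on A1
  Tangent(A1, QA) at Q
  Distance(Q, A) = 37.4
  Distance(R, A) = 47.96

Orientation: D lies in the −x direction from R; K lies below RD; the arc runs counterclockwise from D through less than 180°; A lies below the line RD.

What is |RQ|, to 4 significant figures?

40.65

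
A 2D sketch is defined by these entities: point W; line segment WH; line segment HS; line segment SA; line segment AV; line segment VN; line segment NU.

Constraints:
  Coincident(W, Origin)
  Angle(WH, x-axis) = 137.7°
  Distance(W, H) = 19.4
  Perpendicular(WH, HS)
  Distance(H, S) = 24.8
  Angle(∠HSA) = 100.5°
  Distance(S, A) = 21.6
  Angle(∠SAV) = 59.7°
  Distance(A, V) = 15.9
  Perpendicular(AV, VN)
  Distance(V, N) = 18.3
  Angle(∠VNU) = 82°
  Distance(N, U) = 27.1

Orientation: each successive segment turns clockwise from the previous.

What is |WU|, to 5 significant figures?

44.692

The perpendicularity gives VN at right angles to AV, so VN runs at 117.90°; with |VN| = 18.3, N = (-1.9154, 28.750). ∠VNU = 82.0° gives NU at 19.900° from the x-axis; with |NU| = 27.1, U = (23.566, 37.974). Then |WU| = |U − W| = 44.692.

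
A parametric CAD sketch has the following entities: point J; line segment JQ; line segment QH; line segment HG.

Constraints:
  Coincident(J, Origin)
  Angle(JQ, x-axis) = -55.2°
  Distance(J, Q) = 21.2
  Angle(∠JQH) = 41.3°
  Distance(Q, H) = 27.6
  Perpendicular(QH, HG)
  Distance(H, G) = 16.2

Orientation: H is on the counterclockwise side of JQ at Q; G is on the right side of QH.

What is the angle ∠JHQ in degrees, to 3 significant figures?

50.2°

J is at the origin; JQ runs at -55.2° with length 21.2, so Q = 21.2·(cos -55.2°, sin -55.2°) = (12.1, -17.4). ∠JQH = 41.3°, so QH runs at -55.2° + (180° − 41.3°) = 83.5° from the x-axis; with |QH| = 27.6, H = Q + 27.6·(cos 83.5°, sin 83.5°) = (15.2, 10.0). Then cos ∠JHQ = HJ·HQ / (|HJ||HQ|), giving 50.2°.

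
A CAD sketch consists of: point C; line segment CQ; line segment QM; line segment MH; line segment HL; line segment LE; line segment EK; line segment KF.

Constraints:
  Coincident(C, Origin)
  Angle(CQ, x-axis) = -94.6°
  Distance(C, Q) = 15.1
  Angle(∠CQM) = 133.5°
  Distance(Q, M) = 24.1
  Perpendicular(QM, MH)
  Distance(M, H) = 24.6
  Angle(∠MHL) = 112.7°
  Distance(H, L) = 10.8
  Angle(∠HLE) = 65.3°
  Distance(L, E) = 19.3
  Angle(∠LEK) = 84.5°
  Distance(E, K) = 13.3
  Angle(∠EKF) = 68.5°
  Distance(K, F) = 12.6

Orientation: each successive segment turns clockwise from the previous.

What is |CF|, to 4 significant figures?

34.20

C is at the origin; CQ runs at -94.6° with length 15.1, so Q = (-1.211, -15.05). ∠CQM = 133.5° gives QM at -141.1° from the x-axis; with |QM| = 24.1, M = (-19.97, -30.19). QM is perpendicular to MH, so MH runs at 128.9°; with |MH| = 24.6, H = (-35.41, -11.04). ∠MHL = 112.7° gives HL at 61.60° from the x-axis; with |HL| = 10.8, L = (-30.28, -1.540). ∠HLE = 65.3° gives LE at -53.10° from the x-axis; with |LE| = 19.3, E = (-18.69, -16.97). ∠LEK = 84.5° gives EK at -148.6° from the x-axis; with |EK| = 13.3, K = (-30.04, -23.90). ∠EKF = 68.5° gives KF at 99.90° from the x-axis; with |KF| = 12.6, F = (-32.21, -11.49). Then |CF| = |F − C| = 34.20.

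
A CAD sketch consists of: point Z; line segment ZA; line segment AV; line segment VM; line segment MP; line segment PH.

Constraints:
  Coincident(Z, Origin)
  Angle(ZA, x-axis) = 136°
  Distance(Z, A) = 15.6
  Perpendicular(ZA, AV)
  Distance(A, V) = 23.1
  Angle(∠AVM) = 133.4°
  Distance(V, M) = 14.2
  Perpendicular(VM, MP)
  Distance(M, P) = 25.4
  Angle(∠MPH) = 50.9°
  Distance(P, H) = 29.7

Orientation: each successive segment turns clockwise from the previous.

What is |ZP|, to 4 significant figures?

18.85

Z is at the origin; ZA runs at 136.0° with length 15.6, so A = (-11.22, 10.84). ZA ⟂ AV, so AV runs at 46.00°; with |AV| = 23.1, V = (4.825, 27.45). ∠AVM = 133.4° gives VM at -0.6000° from the x-axis; with |VM| = 14.2, M = (19.02, 27.30). VM ⟂ MP, so MP runs at -90.60°; with |MP| = 25.4, P = (18.76, 1.906). Then |ZP| = |P − Z| = 18.85.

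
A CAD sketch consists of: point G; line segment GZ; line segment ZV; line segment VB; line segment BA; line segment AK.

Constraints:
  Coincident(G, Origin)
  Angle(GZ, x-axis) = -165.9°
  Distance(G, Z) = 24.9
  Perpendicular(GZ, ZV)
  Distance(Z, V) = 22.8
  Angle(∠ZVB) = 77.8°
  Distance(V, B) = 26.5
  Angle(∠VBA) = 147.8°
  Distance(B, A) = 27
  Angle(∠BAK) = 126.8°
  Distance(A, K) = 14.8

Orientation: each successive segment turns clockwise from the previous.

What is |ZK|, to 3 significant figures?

46.2

G is at the origin; GZ runs at -165.9° with length 24.9, so Z = (-24.1, -6.07). GZ is perpendicular to ZV, so ZV runs at 104°; with |ZV| = 22.8, V = (-29.7, 16.0). ∠ZVB = 77.8° gives VB at 1.90° from the x-axis; with |VB| = 26.5, B = (-3.22, 16.9). ∠VBA = 147.8° gives BA at -30.3° from the x-axis; with |BA| = 27.0, A = (20.1, 3.30). ∠BAK = 126.8° gives AK at -83.5° from the x-axis; with |AK| = 14.8, K = (21.8, -11.4). Then |ZK| = |K − Z| = 46.2.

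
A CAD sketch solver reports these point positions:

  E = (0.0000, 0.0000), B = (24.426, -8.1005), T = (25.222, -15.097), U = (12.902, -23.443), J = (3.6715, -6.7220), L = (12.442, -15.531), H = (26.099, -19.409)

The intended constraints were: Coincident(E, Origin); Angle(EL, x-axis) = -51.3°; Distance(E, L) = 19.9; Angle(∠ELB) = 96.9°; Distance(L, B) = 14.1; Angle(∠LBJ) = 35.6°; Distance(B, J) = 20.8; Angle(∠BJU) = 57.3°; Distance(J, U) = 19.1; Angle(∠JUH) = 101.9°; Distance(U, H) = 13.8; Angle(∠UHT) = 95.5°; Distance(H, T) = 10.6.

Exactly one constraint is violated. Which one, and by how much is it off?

Distance(H, T) = 10.6 — off by 6.20.

E = (0.00, 0.00) ✓; EL at -51.30° ✓; |EL| = 19.90 ✓; ∠ELB = 96.90° ✓; |LB| = 14.10 ✓; ∠LBJ = 35.60° ✓; |BJ| = 20.80 ✓; ∠BJU = 57.30° ✓; |JU| = 19.10 ✓; ∠JUH = 101.9° ✓; |UH| = 13.80 ✓; ∠UHT = 95.50° ✓; |HT| = 4.400 ✗.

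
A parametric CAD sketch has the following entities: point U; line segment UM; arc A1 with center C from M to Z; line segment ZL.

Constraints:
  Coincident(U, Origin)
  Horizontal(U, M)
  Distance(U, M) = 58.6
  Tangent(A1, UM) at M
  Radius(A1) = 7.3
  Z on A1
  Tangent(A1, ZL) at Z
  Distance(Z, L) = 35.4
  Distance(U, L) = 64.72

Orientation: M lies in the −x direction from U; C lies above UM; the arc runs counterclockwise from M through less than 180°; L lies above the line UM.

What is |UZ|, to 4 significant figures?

51.77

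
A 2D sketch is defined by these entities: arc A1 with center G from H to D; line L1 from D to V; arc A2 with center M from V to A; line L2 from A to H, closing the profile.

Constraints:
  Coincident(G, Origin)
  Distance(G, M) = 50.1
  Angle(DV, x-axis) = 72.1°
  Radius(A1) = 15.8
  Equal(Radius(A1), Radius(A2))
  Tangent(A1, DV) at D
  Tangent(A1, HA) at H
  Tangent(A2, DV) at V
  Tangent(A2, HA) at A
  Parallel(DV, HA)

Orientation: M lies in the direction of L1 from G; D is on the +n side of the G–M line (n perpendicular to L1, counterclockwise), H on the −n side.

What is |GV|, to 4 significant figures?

52.53

The slot axis is L1's direction at 72.1°, so u = (cos 72.1°, sin 72.1°) = (0.3074, 0.9516) and n = (−sin 72.1°, cos 72.1°) = (-0.9516, 0.3074). G is at the origin and M lies 50.1 along u from G, so M = 50.1·u = (15.40, 47.67). Tangency of A1 to both parallel lines with radius 15.8 puts D and H at G ± 15.8·n: D = (-15.04, 4.856), H = (15.04, -4.856). Equal radii place V and A the same way about M: V = M + 15.8·n = (0.3634, 52.53), A = M − 15.8·n = (30.43, 42.82). Then |GV| = |V − G| = 52.53.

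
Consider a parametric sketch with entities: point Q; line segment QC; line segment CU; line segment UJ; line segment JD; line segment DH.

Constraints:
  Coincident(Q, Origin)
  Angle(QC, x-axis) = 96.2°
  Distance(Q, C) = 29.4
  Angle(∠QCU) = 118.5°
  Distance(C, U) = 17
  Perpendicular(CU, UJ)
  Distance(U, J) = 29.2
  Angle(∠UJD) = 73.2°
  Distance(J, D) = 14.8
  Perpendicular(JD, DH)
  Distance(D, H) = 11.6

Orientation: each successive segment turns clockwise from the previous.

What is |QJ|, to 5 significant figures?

31.210

Q is at the origin; QC runs at 96.2° with length 29.4, so C = (-3.1752, 29.228). ∠QCU = 118.5° gives CU at 34.700° from the x-axis; with |CU| = 17.0, U = (10.801, 38.906). CU is perpendicular to UJ, so UJ runs at -55.300°; with |UJ| = 29.2, J = (27.424, 14.899). Then |QJ| = |J − Q| = 31.210.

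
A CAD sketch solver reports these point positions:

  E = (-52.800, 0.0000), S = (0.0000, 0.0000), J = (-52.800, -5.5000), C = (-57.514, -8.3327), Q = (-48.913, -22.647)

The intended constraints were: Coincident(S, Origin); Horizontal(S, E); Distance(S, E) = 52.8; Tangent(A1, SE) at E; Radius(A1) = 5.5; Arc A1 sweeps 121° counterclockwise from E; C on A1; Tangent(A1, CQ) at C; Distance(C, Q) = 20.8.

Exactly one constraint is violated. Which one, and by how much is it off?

Distance(C, Q) = 20.8 — off by 4.10.

S = (0.00, 0.00) ✓; S.y = 0.00, E.y = 0.00 ✓; |SE| = 52.80 ✓; ∠(JE, ES) = 90.00° ✓; |JE| = 5.500 ✓; bearing(J→C) − bearing(J→E) = 121.0° ✓; |JC| = 5.500 ✓; ∠(JC, CQ) = 90.00° ✓; |CQ| = 16.70 ✗.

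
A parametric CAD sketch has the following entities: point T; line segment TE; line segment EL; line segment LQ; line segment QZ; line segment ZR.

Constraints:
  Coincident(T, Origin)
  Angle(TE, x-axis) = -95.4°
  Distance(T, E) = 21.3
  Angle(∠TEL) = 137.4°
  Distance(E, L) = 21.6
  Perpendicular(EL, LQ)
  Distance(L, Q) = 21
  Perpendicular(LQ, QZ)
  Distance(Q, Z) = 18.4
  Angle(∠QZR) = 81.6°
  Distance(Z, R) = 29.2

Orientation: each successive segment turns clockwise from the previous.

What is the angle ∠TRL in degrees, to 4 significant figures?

106.9°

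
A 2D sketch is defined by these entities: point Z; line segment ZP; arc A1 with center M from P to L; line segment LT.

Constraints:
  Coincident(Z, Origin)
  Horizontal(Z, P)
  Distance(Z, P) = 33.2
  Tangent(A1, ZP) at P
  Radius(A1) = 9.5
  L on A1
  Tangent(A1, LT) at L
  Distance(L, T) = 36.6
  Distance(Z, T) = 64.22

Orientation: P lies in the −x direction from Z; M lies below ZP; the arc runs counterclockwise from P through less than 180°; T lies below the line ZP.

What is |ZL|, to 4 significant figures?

43.56

Checks: ∠(MP, PZ) = 90.00° ✓; |ML| = 9.500 ✓; ∠(ML, LT) = 90.00° ✓; |LT| = 36.60 ✓; |ZT| = 64.22 ✓.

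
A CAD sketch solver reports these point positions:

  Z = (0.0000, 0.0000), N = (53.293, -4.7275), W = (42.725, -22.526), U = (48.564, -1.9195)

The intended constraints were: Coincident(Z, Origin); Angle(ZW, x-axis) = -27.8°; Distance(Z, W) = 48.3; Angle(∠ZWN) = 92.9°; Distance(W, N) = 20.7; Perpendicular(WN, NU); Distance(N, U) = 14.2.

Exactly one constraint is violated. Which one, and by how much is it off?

Distance(N, U) = 14.2 — off by 8.70.

Z = (0.00, 0.00) ✓; ZW at -27.80° ✓; |ZW| = 48.30 ✓; ∠ZWN = 92.90° ✓; |WN| = 20.70 ✓; ∠(WN, NU) = 90.00° ✓; |NU| = 5.500 ✗.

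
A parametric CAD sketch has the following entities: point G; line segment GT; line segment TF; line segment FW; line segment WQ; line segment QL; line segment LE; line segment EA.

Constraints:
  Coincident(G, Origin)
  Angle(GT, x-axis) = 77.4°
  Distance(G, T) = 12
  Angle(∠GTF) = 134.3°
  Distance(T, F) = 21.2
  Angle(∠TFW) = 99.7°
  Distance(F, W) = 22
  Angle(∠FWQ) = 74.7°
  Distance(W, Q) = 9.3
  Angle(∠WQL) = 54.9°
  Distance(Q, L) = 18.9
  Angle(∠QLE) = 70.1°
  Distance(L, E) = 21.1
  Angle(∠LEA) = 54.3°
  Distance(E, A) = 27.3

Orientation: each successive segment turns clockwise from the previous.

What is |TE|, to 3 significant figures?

45.7

G is at the origin; GT runs at 77.4° with length 12.0, so T = (2.62, 11.7). ∠GTF = 134.3° gives TF at 31.7° from the x-axis; with |TF| = 21.2, F = (20.7, 22.9). ∠TFW = 99.7° gives FW at -48.6° from the x-axis; with |FW| = 22.0, W = (35.2, 6.35). ∠FWQ = 74.7° gives WQ at -154° from the x-axis; with |WQ| = 9.3, Q = (26.9, 2.26). ∠WQL = 54.9° gives QL at 81.0° from the x-axis; with |QL| = 18.9, L = (29.8, 20.9). ∠QLE = 70.1° gives LE at -28.9° from the x-axis; with |LE| = 21.1, E = (48.3, 10.7). Then |TE| = |E − T| = 45.7.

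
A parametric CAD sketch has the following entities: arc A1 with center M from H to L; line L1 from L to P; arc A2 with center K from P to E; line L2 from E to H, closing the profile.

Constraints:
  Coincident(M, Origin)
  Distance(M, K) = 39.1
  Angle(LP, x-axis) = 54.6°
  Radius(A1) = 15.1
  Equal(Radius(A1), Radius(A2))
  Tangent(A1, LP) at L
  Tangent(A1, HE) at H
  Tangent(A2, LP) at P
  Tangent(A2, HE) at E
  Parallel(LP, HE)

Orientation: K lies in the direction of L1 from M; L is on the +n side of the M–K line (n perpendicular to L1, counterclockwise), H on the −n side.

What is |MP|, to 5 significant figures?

41.914

The slot axis is L1's direction at 54.6°, so u = (cos 54.6°, sin 54.6°) = (0.57928, 0.81513) and n = (−sin 54.6°, cos 54.6°) = (-0.81513, 0.57928). M is at the origin and K lies 39.1 along u from M, so K = 39.1·u = (22.650, 31.871). Tangency of A1 to both parallel lines with radius 15.1 puts L and H at M ± 15.1·n: L = (-12.308, 8.7471), H = (12.308, -8.7471). Equal radii place P and E the same way about K: P = K + 15.1·n = (10.341, 40.619), E = K − 15.1·n = (34.958, 23.124). Then |MP| = |P − M| = 41.914.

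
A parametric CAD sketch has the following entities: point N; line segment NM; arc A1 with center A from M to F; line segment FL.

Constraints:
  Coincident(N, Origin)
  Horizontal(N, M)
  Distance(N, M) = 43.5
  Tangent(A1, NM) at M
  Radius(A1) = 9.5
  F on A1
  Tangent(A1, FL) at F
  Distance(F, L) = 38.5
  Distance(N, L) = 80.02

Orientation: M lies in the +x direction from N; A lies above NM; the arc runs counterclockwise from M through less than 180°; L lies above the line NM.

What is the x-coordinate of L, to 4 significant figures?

69.75

Checks: |AF| = 9.500 ✓; ∠(AF, FL) = 90.00° ✓; |FL| = 38.50 ✓; |NL| = 80.02 ✓.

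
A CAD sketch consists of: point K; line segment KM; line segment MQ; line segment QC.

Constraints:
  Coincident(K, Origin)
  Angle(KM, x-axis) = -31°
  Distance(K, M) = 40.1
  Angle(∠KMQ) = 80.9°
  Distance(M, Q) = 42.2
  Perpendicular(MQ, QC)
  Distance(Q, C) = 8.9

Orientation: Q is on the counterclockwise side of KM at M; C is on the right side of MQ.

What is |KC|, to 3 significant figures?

60.3

K is at the origin; KM runs at -31.0° with length 40.1, so M = 40.1·(cos -31.0°, sin -31.0°) = (34.4, -20.7). ∠KMQ = 80.9°, so MQ runs at -31.0° + (180° − 80.9°) = 68.1° from the x-axis; with |MQ| = 42.2, Q = M + 42.2·(cos 68.1°, sin 68.1°) = (50.1, 18.5). MQ ⟂ QC; with |QC| = 8.9 on the right of MQ, C = Q + 8.9·(0.928, -0.373) = (58.4, 15.2). Then |KC| = |C − K| = 60.3.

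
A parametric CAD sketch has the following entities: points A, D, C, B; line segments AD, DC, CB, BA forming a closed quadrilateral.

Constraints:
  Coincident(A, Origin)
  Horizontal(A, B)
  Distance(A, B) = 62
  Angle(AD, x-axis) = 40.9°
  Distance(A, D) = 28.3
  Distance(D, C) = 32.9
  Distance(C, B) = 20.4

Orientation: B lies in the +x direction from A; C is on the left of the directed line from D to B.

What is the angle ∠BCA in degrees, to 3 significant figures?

93.0°

A is at the origin; AB is horizontal with |AB| = 62.0 and B in +x, so B = (62.0, 0). AD runs at 40.9° with |AD| = 28.3, so D = (21.4, 18.5). C is determined by |DC| = 32.9 and |CB| = 20.4 together: it lies at the intersection of circle(D, 32.9) and circle(B, 20.4). With |DB| = 44.6, the foot of the radical line on DB is 29.8 from D and the perpendicular offset is √(32.9² − 29.8²) = 14.0. Taking the left-of-DB solution: C = (54.3, 18.9).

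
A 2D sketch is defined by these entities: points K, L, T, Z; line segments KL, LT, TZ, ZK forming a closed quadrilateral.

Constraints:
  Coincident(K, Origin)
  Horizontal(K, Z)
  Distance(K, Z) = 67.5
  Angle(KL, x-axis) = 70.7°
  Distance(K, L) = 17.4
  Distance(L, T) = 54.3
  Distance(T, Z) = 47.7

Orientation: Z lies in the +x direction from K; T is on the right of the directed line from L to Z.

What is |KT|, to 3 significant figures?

44.5

K is at the origin; KZ is horizontal with |KZ| = 67.5 and Z in +x, so Z = (67.5, 0). KL runs at 70.7° with |KL| = 17.4, so L = (5.75, 16.4). T is determined by |LT| = 54.3 and |TZ| = 47.7 together: it lies at the intersection of circle(L, 54.3) and circle(Z, 47.7). With |LZ| = 63.9, the foot of the radical line on LZ is 37.2 from L and the perpendicular offset is √(54.3² − 37.2²) = 39.5. Taking the right-of-LZ solution: T = (31.6, -31.4).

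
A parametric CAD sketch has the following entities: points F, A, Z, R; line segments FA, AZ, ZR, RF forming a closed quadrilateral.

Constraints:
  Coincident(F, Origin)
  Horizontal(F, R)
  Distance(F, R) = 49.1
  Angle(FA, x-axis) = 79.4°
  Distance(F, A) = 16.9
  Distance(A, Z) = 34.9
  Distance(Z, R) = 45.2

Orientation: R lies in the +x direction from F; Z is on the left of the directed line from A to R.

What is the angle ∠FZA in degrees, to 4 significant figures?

11.74°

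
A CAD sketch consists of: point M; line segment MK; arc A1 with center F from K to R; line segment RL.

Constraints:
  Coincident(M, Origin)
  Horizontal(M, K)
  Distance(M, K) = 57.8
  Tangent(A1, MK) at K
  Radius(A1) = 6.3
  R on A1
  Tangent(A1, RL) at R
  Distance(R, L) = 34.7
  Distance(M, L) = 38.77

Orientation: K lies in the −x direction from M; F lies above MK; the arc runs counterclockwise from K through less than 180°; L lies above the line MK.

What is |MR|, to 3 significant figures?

53.4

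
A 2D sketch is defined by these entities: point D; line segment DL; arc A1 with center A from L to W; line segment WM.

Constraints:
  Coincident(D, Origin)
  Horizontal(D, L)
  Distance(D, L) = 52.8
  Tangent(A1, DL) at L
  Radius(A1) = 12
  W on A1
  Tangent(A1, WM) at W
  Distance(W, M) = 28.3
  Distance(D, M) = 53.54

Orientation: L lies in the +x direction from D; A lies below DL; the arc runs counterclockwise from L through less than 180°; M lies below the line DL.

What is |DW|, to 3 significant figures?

42.2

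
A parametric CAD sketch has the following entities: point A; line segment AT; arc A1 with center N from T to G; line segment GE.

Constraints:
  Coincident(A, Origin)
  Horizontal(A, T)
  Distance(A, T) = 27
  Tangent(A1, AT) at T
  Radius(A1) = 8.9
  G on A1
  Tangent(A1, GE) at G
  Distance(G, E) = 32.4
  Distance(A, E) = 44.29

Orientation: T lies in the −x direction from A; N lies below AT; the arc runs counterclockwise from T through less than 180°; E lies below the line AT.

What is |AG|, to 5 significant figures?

37.109

A is at the origin; A and T share the same y with |AT| = 27.0 and T on the −x side, so T = (-27.000, 0.0000). The tangent condition forces NT to be normal to AT, so N = T + (0, -8.9) = (-27.000, -8.9000). Since NG ⟂ GE (tangency), |NE| = √(8.9² + 32.4²) = 33.600 regardless of where G sits on A1. So E lies on both circle(A, 44.29) and circle(N, 33.600); the below-AT intersection is E = (-16.890, -40.943). G is the foot of the tangent from E: G = (-34.475, -13.730).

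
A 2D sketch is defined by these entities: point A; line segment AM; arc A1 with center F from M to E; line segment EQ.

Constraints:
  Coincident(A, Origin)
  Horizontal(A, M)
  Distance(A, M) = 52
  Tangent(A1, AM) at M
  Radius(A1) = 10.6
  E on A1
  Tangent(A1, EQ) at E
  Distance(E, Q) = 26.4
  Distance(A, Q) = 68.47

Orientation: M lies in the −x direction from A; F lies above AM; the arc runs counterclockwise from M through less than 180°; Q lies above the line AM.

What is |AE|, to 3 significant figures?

45.8

Checks: |FE| = 10.60 ✓; ∠(FE, EQ) = 90.00° ✓; |EQ| = 26.40 ✓; |AQ| = 68.47 ✓.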